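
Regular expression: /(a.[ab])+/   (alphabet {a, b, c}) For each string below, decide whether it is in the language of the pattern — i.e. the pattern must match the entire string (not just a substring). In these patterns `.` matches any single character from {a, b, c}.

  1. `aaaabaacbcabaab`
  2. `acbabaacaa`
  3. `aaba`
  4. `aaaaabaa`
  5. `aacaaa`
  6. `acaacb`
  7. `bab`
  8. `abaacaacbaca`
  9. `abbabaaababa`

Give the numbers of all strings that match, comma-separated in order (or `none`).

1 → no match
2 → no match
3 → no match
4 → no match
5 → no match
6 → match
7 → no match — must start with `a`
8 → match
9 → match

6, 8, 9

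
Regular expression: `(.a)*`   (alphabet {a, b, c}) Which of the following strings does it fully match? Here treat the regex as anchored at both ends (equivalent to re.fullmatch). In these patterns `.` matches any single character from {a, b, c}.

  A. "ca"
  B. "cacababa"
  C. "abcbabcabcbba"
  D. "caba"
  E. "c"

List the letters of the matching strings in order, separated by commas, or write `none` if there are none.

A, B, D

A → match
B → match
C → no match
D → match
E → no match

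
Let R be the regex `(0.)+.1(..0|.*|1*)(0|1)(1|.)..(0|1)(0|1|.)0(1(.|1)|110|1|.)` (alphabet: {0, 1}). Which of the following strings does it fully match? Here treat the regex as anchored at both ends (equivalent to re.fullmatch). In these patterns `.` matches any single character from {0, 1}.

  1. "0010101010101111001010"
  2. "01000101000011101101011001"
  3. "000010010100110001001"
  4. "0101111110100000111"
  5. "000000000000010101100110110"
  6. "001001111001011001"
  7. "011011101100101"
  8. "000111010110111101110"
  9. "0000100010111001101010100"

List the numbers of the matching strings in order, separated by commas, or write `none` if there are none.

1 → no match
2 → match
3 → no match
4 → no match
5 → match
6 → no match
7 → no match
8 → no match
9 → no match

2, 5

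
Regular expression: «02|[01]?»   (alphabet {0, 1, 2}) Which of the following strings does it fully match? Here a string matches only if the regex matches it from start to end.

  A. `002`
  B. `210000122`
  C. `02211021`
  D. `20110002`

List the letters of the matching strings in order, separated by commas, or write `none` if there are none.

none

A → no match
B → no match
C → no match
D → no match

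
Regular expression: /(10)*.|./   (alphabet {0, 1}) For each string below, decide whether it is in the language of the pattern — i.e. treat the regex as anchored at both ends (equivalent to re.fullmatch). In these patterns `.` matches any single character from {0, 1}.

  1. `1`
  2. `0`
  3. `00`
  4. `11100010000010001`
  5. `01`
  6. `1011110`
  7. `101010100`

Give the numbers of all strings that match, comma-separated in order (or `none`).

1 → match
2 → match
3 → no match
4 → no match
5 → no match
6 → no match
7 → match

1, 2, 7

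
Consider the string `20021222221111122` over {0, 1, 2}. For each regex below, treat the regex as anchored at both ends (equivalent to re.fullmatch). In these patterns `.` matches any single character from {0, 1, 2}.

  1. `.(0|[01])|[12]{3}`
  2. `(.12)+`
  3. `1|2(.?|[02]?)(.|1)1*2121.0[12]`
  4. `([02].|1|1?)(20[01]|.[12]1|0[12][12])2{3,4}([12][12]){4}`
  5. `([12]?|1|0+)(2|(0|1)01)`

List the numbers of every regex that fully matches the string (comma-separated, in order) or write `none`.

1 → no match
2 → no match — must end with `12`
3 → no match
4 → match
5 → no match

4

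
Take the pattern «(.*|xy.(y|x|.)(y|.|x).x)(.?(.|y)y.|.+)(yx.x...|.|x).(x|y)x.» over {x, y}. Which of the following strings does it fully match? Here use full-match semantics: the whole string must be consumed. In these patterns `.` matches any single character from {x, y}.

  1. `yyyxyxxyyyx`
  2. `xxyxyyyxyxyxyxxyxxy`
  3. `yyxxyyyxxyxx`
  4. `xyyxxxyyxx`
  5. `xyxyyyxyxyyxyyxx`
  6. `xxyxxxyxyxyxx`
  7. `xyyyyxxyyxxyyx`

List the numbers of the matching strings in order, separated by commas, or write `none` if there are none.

2, 3, 4, 5, 6

1 → no match
2 → match
3 → match
4 → match
5 → match
6 → match
7 → no match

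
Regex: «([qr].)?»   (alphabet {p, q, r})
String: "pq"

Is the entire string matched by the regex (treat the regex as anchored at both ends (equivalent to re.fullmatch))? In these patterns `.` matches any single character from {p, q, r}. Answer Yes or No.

No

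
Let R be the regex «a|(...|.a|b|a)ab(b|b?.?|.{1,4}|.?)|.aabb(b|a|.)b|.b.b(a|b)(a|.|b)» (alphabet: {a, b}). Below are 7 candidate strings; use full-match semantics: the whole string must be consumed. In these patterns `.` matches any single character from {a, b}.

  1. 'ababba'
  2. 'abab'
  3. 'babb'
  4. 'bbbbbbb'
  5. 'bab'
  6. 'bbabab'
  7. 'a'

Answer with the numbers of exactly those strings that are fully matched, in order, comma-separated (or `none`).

1 → match
2 → no match
3 → match
4 → no match
5 → match
6 → match
7 → match

1, 3, 5, 6, 7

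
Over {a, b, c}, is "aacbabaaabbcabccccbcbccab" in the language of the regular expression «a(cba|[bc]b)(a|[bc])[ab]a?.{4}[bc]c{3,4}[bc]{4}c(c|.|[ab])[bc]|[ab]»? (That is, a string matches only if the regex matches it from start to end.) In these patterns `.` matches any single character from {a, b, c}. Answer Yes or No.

No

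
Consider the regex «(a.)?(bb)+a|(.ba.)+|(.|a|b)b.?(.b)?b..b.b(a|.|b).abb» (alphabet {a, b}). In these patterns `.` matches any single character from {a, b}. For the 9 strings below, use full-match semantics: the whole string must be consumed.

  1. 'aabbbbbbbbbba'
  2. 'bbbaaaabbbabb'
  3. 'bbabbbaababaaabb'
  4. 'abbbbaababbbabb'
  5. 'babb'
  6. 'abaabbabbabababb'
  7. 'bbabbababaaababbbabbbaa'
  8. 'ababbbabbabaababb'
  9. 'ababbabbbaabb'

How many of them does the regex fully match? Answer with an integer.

1 → match
2 → no match
3 → match
4 → match
5 → no match
6 → match
7 → no match
8 → no match
9 → no match
Total matched: 4

4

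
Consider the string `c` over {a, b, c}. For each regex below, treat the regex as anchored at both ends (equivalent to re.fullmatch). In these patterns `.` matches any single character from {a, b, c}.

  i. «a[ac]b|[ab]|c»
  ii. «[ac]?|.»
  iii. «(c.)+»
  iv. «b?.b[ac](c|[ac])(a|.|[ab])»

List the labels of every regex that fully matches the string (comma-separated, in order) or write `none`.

i → match
ii → match
iii → no match
iv → no match

i, ii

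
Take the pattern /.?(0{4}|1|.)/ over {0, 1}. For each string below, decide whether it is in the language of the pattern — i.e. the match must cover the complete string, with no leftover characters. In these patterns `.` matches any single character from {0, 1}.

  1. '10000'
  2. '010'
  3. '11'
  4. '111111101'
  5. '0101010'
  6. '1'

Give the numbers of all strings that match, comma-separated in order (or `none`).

1, 3, 6

1. '10000' → match
2. '010' → no match
3. '11' → match
4. '111111101' → no match
5. '0101010' → no match
6. '1' → match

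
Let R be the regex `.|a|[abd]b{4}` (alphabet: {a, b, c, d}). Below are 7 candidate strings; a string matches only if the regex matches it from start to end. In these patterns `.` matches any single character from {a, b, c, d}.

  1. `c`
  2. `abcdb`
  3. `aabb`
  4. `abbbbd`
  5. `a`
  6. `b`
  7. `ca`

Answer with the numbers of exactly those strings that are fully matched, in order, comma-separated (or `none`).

1, 5, 6

1. `c` → match
2. `abcdb` → no match
3. `aabb` → no match
4. `abbbbd` → no match
5. `a` → match
6. `b` → match
7. `ca` → no match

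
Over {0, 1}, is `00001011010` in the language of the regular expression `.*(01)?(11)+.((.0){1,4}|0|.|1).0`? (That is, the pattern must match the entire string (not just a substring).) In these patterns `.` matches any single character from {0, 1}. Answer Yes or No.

No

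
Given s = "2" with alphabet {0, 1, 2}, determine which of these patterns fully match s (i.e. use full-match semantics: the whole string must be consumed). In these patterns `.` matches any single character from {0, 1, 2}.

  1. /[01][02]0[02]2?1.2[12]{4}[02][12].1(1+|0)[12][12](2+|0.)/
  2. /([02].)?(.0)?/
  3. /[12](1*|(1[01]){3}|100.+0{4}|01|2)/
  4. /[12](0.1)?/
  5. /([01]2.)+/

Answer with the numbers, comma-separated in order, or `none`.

1 → no match
2 → no match
3 → match
4 → match
5 → no match

3, 4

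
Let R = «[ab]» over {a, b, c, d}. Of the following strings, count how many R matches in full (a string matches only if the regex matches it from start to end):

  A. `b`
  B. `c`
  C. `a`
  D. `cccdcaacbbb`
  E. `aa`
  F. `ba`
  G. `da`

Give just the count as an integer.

A. `b` → match
B. `c` → no match
C. `a` → match
D. `cccdcaacbbb` → no match
E. `aa` → no match
F. `ba` → no match
G. `da` → no match
Total matched: 2

2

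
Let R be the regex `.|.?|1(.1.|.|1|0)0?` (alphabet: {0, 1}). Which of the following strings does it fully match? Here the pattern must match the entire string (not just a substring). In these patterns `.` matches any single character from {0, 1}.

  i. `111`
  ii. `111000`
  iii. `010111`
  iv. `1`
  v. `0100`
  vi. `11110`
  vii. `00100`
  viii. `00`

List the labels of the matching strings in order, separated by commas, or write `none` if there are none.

iv, vi

i → no match
ii → no match
iii → no match
iv → match
v → no match
vi → match
vii → no match
viii → no match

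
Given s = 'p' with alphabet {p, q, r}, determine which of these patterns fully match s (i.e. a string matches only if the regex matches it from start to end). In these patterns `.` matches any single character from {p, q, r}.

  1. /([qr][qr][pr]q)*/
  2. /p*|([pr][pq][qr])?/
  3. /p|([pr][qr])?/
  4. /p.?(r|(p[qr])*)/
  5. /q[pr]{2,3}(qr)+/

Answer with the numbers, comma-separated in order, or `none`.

1 → no match
2 → match
3 → match
4 → match
5 → no match — must start with 'q'

2, 3, 4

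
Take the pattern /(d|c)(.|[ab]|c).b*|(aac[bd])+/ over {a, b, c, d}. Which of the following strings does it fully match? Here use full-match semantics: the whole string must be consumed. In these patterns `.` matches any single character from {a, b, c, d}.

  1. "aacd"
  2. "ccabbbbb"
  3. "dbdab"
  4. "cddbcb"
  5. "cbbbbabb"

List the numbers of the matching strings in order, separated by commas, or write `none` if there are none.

1 → match
2 → match
3 → no match
4 → no match
5 → no match

1, 2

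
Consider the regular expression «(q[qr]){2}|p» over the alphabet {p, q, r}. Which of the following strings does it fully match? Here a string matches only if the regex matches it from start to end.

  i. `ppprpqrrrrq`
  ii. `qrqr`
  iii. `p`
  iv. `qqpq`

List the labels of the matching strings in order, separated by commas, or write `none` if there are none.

i. `ppprpqrrrrq` → no match
ii. `qrqr` → match
iii. `p` → match
iv. `qqpq` → no match

ii, iii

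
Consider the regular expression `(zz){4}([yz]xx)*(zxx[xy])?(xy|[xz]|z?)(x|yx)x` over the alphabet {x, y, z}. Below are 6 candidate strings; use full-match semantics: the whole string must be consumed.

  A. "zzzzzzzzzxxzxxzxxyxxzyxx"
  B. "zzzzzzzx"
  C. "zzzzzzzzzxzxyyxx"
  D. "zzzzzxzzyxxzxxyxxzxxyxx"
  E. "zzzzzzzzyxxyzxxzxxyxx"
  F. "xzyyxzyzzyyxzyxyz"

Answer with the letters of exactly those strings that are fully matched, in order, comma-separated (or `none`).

A

A → match
B. "zzzzzzzx" → no match
C → no match
D → no match
E → no match
F → no match — must start with "zz"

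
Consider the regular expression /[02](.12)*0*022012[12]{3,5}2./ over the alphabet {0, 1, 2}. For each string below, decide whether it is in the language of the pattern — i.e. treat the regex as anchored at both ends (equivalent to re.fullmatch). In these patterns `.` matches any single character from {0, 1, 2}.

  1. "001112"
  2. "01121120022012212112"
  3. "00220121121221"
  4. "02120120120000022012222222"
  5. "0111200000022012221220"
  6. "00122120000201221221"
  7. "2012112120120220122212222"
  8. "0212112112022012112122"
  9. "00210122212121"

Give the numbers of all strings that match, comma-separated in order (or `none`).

3, 4, 8

1 → no match
2 → no match
3 → match
4 → match
5 → no match
6 → no match
7 → no match
8 → match
9 → no match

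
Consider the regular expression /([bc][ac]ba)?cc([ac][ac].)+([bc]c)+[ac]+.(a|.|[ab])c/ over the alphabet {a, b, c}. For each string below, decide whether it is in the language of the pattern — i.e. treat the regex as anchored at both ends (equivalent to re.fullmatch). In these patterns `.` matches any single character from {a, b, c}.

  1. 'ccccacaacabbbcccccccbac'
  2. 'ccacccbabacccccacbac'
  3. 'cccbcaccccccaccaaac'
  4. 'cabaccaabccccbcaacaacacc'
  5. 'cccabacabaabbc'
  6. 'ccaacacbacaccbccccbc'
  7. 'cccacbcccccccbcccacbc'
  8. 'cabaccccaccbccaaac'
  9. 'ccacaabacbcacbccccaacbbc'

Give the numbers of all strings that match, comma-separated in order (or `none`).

1 → no match
2 → no match
3 → no match
4 → match
5 → no match
6 → match
7 → match
8 → match
9 → no match

4, 6, 7, 8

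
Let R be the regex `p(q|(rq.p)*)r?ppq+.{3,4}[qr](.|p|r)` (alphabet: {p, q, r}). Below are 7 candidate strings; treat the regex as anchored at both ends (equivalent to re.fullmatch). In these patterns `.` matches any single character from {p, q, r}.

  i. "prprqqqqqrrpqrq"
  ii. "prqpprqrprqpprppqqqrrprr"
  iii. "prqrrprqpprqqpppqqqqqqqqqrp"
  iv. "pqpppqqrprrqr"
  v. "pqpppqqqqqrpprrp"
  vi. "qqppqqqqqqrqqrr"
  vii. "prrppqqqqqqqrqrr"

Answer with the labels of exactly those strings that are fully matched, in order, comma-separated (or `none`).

ii

i → no match
ii → match
iii → no match
iv → no match
v → no match
vi → no match — must start with "p"
vii → no match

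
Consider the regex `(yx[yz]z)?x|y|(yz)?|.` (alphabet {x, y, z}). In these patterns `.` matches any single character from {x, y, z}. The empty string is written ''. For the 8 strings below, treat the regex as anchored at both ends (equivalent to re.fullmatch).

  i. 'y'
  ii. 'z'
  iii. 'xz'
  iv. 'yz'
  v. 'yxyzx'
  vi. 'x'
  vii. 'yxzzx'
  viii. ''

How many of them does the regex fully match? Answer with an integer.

i. 'y' → match
ii. 'z' → match
iii. 'xz' → no match
iv. 'yz' → match
v. 'yxyzx' → match
vi. 'x' → match
vii. 'yxzzx' → match
viii. '' → match
Total matched: 7

7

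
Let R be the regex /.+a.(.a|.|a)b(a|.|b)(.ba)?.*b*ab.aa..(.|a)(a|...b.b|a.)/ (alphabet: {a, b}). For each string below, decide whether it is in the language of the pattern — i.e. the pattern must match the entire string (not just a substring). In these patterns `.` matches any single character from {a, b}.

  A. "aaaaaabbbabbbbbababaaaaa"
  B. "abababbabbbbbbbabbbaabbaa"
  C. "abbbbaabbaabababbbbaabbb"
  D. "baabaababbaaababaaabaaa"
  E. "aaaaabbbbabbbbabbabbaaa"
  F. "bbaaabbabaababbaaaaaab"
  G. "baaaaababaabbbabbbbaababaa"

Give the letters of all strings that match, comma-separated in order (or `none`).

D, F

A → no match
B → no match
C → no match
D → match
E → no match
F → match
G → no match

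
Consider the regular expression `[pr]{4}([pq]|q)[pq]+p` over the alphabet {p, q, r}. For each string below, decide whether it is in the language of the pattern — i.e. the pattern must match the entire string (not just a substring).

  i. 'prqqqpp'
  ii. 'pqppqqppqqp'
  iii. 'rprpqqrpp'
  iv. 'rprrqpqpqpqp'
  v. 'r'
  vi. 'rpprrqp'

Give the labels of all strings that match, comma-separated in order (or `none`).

i. 'prqqqpp' → no match
ii. 'pqppqqppqqp' → no match
iii. 'rprpqqrpp' → no match
iv. 'rprrqpqpqpqp' → match
v. 'r' → no match — must end with 'p'
vi. 'rpprrqp' → no match

iv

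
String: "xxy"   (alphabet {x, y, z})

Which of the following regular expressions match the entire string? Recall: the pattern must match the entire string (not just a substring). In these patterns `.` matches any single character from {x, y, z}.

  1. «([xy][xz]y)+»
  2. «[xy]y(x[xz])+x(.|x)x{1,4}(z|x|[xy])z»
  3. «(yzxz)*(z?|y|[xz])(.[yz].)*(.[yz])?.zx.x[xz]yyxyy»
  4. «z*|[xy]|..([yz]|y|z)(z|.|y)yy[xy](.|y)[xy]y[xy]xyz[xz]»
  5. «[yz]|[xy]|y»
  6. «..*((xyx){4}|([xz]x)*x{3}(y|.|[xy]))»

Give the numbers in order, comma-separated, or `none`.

1

1 → match
2 → no match — must end with "z"
3 → no match — must end with "yyxyy"
4 → no match
5 → no match
6 → no match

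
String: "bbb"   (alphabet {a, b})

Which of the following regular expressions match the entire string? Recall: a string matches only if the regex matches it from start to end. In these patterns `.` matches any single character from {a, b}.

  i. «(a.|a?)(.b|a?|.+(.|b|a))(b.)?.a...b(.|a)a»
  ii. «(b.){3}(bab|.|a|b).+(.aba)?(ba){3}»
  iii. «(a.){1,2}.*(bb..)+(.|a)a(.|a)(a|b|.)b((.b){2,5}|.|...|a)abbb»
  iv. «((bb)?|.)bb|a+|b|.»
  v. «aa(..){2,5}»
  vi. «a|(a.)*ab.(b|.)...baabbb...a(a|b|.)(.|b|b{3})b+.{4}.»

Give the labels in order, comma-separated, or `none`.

iv

i → no match — must end with "a"
ii → no match — must end with "ba"
iii → no match — must start with "a"
iv → match
v → no match — must start with "aa"
vi → no match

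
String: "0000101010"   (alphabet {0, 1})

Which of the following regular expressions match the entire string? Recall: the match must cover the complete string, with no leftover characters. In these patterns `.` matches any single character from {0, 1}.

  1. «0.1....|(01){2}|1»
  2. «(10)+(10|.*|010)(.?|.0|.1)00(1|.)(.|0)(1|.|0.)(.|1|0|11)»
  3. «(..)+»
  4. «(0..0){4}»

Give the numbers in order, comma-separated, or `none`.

1 → no match
2 → no match — must start with "10"
3 → match
4 → no match

3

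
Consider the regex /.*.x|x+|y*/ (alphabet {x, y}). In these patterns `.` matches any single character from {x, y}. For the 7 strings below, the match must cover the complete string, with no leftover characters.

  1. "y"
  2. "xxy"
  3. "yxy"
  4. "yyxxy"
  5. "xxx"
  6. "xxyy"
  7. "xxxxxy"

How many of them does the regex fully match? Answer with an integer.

2

1. "y" → match
2. "xxy" → no match
3. "yxy" → no match
4. "yyxxy" → no match
5. "xxx" → match
6. "xxyy" → no match
7. "xxxxxy" → no match
Total matched: 2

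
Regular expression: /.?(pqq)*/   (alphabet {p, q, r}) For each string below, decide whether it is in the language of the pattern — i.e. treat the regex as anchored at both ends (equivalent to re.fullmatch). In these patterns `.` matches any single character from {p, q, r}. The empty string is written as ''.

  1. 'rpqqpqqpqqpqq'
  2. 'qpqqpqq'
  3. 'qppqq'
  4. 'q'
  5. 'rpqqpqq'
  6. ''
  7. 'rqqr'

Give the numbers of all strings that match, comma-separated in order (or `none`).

1, 2, 4, 5, 6

1 → match
2 → match
3 → no match
4 → match
5 → match
6 → match
7 → no match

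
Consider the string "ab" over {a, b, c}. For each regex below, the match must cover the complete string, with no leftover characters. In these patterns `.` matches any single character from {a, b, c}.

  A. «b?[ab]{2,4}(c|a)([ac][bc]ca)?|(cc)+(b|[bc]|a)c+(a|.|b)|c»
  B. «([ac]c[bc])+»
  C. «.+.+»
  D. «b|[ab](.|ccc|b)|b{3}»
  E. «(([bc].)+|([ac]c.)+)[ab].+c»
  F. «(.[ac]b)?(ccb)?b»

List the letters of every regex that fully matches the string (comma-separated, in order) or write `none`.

C, D

A → no match
B → no match
C → match
D → match
E → no match — must end with "c"
F → no match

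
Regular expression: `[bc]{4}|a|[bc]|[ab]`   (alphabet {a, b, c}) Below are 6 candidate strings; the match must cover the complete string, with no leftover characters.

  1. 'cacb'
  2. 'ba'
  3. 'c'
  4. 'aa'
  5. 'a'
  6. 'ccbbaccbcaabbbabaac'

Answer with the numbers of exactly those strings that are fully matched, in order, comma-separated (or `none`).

3, 5

1 → no match
2 → no match
3 → match
4 → no match
5 → match
6 → no match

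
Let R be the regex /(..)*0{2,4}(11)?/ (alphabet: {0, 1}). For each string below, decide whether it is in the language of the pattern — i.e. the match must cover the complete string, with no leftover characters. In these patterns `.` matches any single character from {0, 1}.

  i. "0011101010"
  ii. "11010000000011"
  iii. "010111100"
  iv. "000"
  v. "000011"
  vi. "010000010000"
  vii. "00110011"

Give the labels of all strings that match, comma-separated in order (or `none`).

ii, iv, v, vi, vii

i → no match
ii → match
iii → no match
iv → match
v → match
vi → match
vii → match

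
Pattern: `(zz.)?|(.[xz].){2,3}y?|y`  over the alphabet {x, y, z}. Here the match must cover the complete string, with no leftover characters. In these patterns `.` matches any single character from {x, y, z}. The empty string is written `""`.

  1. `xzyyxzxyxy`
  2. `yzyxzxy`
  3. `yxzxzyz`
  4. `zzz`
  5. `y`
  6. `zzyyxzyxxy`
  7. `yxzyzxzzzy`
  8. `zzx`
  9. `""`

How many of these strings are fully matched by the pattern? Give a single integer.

7

1 → no match
2 → match
3 → no match
4 → match
5 → match
6 → match
7 → match
8 → match
9 → match
Total matched: 7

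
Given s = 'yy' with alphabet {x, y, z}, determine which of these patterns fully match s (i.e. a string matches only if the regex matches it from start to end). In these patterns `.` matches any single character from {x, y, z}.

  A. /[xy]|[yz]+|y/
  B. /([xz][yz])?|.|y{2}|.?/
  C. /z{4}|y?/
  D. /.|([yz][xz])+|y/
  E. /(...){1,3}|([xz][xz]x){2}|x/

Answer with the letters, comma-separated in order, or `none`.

A → match
B → match
C → no match
D → no match
E → no match

A, B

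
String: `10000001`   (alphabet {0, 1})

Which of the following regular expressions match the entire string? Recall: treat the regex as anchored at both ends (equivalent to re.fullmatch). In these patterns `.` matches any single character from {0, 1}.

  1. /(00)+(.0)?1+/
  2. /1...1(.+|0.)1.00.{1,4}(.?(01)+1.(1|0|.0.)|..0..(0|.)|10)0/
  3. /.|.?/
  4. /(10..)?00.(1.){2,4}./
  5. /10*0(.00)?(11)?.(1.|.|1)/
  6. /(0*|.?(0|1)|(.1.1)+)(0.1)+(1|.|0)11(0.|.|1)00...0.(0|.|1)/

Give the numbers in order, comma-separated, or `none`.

1 → no match — must start with `00`
2 → no match — must end with `0`
3 → no match
4 → no match
5 → match
6 → no match

5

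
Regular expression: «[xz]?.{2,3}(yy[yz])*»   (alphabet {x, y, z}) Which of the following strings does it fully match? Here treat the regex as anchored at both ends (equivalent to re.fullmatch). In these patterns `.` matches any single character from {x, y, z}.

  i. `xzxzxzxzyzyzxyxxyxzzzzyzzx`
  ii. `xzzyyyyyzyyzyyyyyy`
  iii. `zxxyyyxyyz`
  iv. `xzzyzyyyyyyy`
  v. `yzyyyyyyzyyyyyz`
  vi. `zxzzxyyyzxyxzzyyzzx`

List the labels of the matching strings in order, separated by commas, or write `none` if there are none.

ii, v

i → no match
ii → match
iii → no match
iv → no match
v → match
vi → no match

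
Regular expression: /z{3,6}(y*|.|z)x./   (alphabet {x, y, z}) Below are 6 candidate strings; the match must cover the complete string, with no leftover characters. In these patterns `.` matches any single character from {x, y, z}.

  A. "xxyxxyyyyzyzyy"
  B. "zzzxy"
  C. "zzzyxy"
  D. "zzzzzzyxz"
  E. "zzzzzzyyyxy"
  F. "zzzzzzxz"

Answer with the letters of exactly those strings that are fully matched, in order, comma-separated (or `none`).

B, C, D, E, F

A → no match — must start with "z"
B → match
C → match
D → match
E → match
F → match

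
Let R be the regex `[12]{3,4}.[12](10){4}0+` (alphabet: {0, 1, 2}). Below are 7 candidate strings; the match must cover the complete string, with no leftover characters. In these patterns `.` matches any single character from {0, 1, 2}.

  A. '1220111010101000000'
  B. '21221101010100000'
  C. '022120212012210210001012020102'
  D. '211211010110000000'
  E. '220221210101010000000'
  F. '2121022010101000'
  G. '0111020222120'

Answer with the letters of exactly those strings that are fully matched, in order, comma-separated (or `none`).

B

A → no match
B → match
C → no match — must end with '0'
D → no match
E → no match
F → no match
G → no match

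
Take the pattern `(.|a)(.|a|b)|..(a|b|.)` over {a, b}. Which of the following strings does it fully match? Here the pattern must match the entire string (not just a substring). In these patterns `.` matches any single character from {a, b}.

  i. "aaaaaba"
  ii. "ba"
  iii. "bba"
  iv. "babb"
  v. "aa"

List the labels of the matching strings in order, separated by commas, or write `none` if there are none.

i → no match
ii → match
iii → match
iv → no match
v → match

ii, iii, v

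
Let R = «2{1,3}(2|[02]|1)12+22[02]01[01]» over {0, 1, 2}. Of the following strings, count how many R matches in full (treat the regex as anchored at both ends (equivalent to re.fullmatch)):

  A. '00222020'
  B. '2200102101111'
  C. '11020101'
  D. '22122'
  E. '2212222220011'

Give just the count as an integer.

1

A → no match — must start with '2'
B → no match
C → no match — must start with '2'
D → no match
E → match
Total matched: 1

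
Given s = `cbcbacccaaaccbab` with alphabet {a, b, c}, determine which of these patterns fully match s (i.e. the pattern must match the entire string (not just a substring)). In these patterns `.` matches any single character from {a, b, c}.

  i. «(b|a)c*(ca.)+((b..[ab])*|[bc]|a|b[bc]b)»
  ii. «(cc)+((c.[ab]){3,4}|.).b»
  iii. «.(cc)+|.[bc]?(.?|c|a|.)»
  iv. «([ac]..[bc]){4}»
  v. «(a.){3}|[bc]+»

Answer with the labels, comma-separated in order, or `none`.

iv

i → no match
ii → no match — must start with `cc`
iii → no match
iv → match
v → no match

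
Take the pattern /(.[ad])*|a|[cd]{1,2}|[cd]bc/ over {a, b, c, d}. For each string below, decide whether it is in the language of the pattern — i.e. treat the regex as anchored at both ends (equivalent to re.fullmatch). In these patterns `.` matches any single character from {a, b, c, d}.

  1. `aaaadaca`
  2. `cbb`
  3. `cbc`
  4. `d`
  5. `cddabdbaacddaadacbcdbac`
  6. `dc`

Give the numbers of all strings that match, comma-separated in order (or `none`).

1 → match
2 → no match
3 → match
4 → match
5 → no match
6 → match

1, 3, 4, 6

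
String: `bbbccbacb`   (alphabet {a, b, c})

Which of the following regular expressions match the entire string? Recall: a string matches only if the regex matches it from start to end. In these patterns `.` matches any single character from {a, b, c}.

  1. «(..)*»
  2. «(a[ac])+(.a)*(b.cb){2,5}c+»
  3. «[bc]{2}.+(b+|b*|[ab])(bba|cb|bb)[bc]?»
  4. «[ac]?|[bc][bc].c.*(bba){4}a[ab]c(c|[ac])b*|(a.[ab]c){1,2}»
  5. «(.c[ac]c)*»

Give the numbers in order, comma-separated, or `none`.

3

1 → no match
2 → no match — must start with `a`
3 → match
4 → no match
5 → no match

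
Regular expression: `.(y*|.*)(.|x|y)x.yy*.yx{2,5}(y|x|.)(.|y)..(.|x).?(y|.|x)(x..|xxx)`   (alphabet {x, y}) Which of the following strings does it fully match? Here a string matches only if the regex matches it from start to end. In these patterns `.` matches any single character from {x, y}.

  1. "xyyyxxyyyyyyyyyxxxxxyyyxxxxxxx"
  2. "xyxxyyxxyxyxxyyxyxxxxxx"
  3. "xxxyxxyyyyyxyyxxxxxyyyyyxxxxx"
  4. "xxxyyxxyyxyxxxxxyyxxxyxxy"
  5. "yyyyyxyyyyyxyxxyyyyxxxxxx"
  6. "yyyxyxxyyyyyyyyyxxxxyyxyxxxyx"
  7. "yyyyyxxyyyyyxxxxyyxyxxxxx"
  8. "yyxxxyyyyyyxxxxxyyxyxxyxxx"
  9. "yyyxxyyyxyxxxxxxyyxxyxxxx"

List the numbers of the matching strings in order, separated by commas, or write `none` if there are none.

1 → match
2 → match
3 → no match
4 → match
5 → match
6 → match
7 → match
8 → match
9 → match

1, 2, 4, 5, 6, 7, 8, 9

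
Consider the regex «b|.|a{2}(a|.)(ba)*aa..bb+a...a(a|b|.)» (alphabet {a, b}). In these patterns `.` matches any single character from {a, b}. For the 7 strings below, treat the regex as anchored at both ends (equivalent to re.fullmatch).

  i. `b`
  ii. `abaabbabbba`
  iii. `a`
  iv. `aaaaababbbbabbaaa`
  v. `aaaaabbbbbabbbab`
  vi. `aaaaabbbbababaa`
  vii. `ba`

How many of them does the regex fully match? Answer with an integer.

i → match
ii → no match
iii → match
iv → match
v → match
vi → match
vii → no match
Total matched: 5

5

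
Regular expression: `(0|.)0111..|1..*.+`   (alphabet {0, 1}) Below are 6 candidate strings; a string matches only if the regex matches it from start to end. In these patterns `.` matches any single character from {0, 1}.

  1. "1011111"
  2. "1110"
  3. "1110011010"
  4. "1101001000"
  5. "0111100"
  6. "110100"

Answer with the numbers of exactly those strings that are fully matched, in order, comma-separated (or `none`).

1 → match
2 → match
3 → match
4 → match
5 → no match
6 → match

1, 2, 3, 4, 6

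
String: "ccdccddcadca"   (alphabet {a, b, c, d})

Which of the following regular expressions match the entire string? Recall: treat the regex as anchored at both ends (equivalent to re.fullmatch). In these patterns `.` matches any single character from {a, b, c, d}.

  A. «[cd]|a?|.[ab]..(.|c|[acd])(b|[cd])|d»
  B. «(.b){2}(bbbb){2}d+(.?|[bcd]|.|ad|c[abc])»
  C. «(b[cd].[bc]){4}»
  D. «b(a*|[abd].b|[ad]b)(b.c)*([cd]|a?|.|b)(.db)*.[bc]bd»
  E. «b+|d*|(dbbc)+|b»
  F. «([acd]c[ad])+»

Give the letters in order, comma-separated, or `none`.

A → no match
B → no match
C → no match — must start with "b"
D → no match — must start with "b"
E → no match
F → match

F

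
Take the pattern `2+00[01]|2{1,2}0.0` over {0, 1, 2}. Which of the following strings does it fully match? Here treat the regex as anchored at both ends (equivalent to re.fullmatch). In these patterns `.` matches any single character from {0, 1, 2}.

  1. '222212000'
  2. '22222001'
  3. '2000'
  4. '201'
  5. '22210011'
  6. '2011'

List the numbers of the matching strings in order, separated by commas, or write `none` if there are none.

1. '222212000' → no match
2. '22222001' → match
3. '2000' → match
4. '201' → no match
5. '22210011' → no match
6. '2011' → no match

2, 3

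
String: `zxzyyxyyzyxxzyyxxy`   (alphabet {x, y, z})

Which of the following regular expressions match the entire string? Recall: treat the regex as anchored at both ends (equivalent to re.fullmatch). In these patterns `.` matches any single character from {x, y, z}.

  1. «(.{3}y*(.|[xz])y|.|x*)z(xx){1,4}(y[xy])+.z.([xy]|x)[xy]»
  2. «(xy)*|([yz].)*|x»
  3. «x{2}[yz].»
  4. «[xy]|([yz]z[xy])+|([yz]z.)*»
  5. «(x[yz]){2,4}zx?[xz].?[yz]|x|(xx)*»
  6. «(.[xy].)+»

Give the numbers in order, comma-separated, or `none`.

1 → no match
2 → no match
3 → no match — must start with `x`
4 → no match
5 → no match
6 → match

6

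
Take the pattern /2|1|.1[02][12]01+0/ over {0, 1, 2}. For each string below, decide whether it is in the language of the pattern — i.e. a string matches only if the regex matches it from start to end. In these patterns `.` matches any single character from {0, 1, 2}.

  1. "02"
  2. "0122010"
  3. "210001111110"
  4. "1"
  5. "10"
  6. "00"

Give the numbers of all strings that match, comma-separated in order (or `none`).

1 → no match
2 → match
3 → no match
4 → match
5 → no match
6 → no match

2, 4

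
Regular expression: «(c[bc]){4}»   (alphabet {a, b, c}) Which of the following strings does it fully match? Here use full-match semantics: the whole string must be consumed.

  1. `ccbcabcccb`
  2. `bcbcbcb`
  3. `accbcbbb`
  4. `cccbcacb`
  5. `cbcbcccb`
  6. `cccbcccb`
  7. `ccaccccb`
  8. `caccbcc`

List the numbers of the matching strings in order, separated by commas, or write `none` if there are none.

5, 6

1. `ccbcabcccb` → no match
2. `bcbcbcb` → no match — must start with `c`
3. `accbcbbb` → no match — must start with `c`
4. `cccbcacb` → no match
5. `cbcbcccb` → match
6. `cccbcccb` → match
7. `ccaccccb` → no match
8. `caccbcc` → no match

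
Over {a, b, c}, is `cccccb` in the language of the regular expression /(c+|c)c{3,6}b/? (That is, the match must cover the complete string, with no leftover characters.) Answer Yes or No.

Yes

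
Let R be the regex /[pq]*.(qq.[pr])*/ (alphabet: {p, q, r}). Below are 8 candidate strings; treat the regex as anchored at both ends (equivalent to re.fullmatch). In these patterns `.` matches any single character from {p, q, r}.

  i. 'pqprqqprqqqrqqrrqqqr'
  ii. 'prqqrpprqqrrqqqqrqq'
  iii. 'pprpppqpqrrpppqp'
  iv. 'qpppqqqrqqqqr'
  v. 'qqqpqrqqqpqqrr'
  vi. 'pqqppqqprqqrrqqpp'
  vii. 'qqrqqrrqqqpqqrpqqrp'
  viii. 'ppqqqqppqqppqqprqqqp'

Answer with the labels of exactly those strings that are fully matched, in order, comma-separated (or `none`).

i → match
ii → no match
iii → no match
iv → no match
v → match
vi → match
vii → match
viii → match

i, v, vi, vii, viii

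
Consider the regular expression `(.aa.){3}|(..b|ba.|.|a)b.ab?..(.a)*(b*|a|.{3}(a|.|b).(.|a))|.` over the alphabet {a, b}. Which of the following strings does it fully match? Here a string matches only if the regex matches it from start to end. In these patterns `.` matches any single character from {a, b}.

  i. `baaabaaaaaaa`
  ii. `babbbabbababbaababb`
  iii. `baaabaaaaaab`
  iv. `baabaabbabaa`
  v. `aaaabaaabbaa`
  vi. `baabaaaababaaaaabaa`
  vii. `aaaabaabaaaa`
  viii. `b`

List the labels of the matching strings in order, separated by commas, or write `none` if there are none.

i. `baaabaaaaaaa` → match
ii → no match
iii. `baaabaaaaaab` → match
iv. `baabaabbabaa` → match
v. `aaaabaaabbaa` → no match
vi → match
vii. `aaaabaabaaaa` → match
viii. `b` → match

i, iii, iv, vi, vii, viii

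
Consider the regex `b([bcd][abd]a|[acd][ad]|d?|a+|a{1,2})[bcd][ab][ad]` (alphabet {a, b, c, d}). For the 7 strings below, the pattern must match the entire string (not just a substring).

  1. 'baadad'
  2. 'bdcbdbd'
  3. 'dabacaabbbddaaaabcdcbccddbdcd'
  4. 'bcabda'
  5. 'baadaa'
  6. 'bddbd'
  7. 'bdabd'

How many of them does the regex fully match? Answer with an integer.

3

1 → match
2 → no match
3 → no match — must start with 'b'
4 → no match
5 → match
6 → match
7 → no match
Total matched: 3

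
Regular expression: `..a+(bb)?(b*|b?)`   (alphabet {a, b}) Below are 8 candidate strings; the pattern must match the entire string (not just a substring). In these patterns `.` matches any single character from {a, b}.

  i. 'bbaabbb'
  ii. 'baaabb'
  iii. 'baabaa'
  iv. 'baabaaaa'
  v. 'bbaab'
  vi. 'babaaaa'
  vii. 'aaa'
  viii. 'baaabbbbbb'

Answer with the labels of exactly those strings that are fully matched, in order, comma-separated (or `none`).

i, ii, v, vii, viii

i. 'bbaabbb' → match
ii. 'baaabb' → match
iii. 'baabaa' → no match
iv. 'baabaaaa' → no match
v. 'bbaab' → match
vi. 'babaaaa' → no match
vii. 'aaa' → match
viii. 'baaabbbbbb' → match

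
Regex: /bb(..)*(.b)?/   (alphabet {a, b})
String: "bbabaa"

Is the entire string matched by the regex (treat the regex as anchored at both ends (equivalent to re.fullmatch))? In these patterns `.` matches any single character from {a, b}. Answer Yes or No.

Yes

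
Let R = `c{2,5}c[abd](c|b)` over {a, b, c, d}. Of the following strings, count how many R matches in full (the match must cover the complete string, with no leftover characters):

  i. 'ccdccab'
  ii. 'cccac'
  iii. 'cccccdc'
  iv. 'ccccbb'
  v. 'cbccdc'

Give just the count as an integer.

3

i → no match
ii → match
iii → match
iv → match
v → no match
Total matched: 3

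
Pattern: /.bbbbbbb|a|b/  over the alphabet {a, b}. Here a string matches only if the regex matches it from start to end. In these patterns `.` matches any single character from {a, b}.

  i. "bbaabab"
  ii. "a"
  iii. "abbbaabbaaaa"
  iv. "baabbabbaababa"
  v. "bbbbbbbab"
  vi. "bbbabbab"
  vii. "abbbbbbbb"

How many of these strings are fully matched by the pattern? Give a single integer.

1

i. "bbaabab" → no match
ii. "a" → match
iii. "abbbaabbaaaa" → no match
iv → no match
v. "bbbbbbbab" → no match
vi. "bbbabbab" → no match
vii. "abbbbbbbb" → no match
Total matched: 1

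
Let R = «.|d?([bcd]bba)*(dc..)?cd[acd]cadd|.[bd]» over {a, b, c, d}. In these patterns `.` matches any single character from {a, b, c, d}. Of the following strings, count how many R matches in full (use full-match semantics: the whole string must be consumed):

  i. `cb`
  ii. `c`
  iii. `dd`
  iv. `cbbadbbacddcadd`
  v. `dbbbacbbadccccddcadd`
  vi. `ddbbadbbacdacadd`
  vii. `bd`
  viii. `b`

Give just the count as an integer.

i → match
ii → match
iii → match
iv → match
v → match
vi → match
vii → match
viii → match
Total matched: 8

8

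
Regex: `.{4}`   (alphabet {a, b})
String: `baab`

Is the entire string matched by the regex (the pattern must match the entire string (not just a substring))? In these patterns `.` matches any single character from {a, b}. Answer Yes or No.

Yes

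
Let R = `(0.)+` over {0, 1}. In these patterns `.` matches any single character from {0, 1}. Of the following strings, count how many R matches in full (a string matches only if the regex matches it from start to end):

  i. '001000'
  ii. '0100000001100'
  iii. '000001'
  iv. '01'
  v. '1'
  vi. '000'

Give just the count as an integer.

i → no match
ii → no match
iii → match
iv → match
v → no match — must start with '0'
vi → no match
Total matched: 2

2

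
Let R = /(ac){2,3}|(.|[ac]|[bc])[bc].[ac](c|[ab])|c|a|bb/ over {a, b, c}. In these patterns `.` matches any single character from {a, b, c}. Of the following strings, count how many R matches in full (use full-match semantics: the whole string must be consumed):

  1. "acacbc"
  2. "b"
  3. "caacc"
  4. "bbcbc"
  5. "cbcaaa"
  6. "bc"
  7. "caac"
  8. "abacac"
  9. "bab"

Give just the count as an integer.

0

1 → no match
2 → no match
3 → no match
4 → no match
5 → no match
6 → no match
7 → no match
8 → no match
9 → no match
Total matched: 0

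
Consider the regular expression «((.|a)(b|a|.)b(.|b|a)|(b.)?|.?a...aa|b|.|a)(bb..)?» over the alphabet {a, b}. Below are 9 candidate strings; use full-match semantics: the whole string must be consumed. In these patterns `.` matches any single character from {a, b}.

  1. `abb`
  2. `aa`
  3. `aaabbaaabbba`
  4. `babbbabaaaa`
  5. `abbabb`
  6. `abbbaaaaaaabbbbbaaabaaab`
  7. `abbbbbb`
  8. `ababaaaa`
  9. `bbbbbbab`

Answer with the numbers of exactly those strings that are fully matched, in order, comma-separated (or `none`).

9

1. `abb` → no match
2. `aa` → no match
3. `aaabbaaabbba` → no match
4. `babbbabaaaa` → no match
5. `abbabb` → no match
6 → no match
7. `abbbbbb` → no match
8. `ababaaaa` → no match
9. `bbbbbbab` → match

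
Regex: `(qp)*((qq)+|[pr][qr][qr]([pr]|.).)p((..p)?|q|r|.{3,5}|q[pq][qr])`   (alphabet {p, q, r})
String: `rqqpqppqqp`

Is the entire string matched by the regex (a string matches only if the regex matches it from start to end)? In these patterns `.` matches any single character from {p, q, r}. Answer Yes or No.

Yes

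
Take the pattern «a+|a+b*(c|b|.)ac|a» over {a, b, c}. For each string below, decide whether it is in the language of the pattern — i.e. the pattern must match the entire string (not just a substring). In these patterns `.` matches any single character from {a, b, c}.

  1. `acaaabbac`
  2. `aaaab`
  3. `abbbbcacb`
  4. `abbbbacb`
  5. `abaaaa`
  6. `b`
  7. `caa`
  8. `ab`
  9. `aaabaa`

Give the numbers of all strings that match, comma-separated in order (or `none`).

none

1 → no match
2 → no match
3 → no match
4 → no match
5 → no match
6 → no match — must start with `a`
7 → no match — must start with `a`
8 → no match
9 → no match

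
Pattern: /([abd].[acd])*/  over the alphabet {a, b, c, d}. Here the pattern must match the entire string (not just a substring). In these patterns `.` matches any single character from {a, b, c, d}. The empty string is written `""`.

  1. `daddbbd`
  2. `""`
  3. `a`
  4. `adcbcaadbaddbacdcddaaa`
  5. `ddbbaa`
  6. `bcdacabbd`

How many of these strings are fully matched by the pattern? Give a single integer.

2

1 → no match
2 → match
3 → no match
4 → no match
5 → no match
6 → match
Total matched: 2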